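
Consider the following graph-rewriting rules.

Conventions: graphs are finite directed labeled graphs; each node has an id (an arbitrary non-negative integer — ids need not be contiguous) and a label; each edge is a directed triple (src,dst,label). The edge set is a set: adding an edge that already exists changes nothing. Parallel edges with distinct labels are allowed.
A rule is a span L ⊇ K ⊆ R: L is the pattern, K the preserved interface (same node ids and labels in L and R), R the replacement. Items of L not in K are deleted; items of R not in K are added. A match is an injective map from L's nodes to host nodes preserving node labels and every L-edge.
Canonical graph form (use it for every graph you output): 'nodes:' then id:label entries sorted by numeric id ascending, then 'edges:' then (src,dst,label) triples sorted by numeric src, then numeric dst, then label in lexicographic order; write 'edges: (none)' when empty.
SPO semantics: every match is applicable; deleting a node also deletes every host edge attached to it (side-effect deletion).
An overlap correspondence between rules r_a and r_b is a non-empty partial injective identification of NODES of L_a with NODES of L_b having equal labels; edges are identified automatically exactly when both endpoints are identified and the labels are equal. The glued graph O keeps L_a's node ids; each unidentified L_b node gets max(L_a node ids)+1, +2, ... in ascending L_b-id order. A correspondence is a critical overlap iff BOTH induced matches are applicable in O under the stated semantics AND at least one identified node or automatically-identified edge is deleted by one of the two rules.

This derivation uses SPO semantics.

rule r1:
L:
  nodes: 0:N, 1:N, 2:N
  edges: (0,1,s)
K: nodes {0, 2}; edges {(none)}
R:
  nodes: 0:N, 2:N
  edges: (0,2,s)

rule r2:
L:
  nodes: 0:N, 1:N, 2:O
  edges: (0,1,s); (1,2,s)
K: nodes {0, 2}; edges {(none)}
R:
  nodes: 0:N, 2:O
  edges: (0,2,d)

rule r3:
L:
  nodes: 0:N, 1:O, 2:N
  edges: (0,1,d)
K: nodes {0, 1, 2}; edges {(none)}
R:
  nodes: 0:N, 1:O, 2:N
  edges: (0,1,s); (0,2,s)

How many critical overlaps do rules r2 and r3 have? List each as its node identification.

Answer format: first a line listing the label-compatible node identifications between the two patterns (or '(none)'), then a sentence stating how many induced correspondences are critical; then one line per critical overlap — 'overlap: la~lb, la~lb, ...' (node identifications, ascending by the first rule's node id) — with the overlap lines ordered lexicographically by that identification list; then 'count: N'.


label-compatible node identifications between L(r2) and L(r3): 0~0, 0~2, 1~0, 1~2, 2~1
8 of the induced correspondences are critical overlaps of r2 and r3.
overlap: 0~0, 1~2
overlap: 0~0, 1~2, 2~1
overlap: 0~2, 1~0
overlap: 0~2, 1~0, 2~1
overlap: 1~0
overlap: 1~0, 2~1
overlap: 1~2
overlap: 1~2, 2~1
count: 8


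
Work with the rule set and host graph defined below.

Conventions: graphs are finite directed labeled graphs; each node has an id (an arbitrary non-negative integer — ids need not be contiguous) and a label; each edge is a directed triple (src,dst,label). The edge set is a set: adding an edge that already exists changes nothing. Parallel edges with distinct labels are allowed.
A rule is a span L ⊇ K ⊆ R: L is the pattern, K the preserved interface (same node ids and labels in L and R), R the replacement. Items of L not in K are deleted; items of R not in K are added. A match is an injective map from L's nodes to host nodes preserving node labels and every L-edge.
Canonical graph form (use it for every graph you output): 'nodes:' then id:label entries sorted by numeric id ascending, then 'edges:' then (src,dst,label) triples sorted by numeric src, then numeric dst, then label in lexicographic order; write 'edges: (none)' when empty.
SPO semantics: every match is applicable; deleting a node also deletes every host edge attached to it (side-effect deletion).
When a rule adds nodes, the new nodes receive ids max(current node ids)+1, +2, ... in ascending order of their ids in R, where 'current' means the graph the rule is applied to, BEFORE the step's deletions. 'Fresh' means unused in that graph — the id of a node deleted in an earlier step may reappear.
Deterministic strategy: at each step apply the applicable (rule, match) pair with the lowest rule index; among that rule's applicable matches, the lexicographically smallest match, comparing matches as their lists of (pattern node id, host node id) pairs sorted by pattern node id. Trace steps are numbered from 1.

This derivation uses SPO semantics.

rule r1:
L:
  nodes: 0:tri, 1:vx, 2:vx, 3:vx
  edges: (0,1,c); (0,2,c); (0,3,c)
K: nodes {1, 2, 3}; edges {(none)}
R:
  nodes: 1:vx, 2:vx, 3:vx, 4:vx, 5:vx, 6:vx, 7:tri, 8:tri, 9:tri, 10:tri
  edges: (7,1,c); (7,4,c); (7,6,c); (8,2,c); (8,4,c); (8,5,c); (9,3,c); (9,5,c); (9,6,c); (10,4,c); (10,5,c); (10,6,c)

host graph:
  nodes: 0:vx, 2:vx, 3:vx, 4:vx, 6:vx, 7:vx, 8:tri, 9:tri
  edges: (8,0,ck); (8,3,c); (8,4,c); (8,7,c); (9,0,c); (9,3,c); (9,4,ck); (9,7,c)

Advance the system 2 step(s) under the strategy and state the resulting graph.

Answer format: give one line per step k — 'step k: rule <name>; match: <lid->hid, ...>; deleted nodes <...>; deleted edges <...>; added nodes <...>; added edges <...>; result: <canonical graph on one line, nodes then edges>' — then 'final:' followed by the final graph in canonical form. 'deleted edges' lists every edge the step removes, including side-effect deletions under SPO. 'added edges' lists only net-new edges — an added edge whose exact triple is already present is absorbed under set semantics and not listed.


step 1: rule r1; match: 0->8, 1->3, 2->4, 3->7; deleted nodes 8; deleted edges (8,0,ck); (8,3,c); (8,4,c); (8,7,c); added nodes 10, 11, 12, 13, 14, 15, 16; added edges (13,3,c); (13,10,c); (13,12,c); (14,4,c); (14,10,c); (14,11,c); (15,7,c); (15,11,c); (15,12,c); (16,10,c); (16,11,c); (16,12,c); result: nodes: 0:vx, 2:vx, 3:vx, 4:vx, 6:vx, 7:vx, 9:tri, 10:vx, 11:vx, 12:vx, 13:tri, 14:tri, 15:tri, 16:tri edges: (9,0,c); (9,3,c); (9,4,ck); (9,7,c); (13,3,c); (13,10,c); (13,12,c); (14,4,c); (14,10,c); (14,11,c); (15,7,c); (15,11,c); (15,12,c); (16,10,c); (16,11,c); (16,12,c)
step 2: rule r1; match: 0->9, 1->0, 2->3, 3->7; deleted nodes 9; deleted edges (9,0,c); (9,3,c); (9,4,ck); (9,7,c); added nodes 17, 18, 19, 20, 21, 22, 23; added edges (20,0,c); (20,17,c); (20,19,c); (21,3,c); (21,17,c); (21,18,c); (22,7,c); (22,18,c); (22,19,c); (23,17,c); (23,18,c); (23,19,c); result: nodes: 0:vx, 2:vx, 3:vx, 4:vx, 6:vx, 7:vx, 10:vx, 11:vx, 12:vx, 13:tri, 14:tri, 15:tri, 16:tri, 17:vx, 18:vx, 19:vx, 20:tri, 21:tri, 22:tri, 23:tri edges: (13,3,c); (13,10,c); (13,12,c); (14,4,c); (14,10,c); (14,11,c); (15,7,c); (15,11,c); (15,12,c); (16,10,c); (16,11,c); (16,12,c); (20,0,c); (20,17,c); (20,19,c); (21,3,c); (21,17,c); (21,18,c); (22,7,c); (22,18,c); (22,19,c); (23,17,c); (23,18,c); (23,19,c)
final:
nodes: 0:vx, 2:vx, 3:vx, 4:vx, 6:vx, 7:vx, 10:vx, 11:vx, 12:vx, 13:tri, 14:tri, 15:tri, 16:tri, 17:vx, 18:vx, 19:vx, 20:tri, 21:tri, 22:tri, 23:tri
edges: (13,3,c); (13,10,c); (13,12,c); (14,4,c); (14,10,c); (14,11,c); (15,7,c); (15,11,c); (15,12,c); (16,10,c); (16,11,c); (16,12,c); (20,0,c); (20,17,c); (20,19,c); (21,3,c); (21,17,c); (21,18,c); (22,7,c); (22,18,c); (22,19,c); (23,17,c); (23,18,c); (23,19,c)


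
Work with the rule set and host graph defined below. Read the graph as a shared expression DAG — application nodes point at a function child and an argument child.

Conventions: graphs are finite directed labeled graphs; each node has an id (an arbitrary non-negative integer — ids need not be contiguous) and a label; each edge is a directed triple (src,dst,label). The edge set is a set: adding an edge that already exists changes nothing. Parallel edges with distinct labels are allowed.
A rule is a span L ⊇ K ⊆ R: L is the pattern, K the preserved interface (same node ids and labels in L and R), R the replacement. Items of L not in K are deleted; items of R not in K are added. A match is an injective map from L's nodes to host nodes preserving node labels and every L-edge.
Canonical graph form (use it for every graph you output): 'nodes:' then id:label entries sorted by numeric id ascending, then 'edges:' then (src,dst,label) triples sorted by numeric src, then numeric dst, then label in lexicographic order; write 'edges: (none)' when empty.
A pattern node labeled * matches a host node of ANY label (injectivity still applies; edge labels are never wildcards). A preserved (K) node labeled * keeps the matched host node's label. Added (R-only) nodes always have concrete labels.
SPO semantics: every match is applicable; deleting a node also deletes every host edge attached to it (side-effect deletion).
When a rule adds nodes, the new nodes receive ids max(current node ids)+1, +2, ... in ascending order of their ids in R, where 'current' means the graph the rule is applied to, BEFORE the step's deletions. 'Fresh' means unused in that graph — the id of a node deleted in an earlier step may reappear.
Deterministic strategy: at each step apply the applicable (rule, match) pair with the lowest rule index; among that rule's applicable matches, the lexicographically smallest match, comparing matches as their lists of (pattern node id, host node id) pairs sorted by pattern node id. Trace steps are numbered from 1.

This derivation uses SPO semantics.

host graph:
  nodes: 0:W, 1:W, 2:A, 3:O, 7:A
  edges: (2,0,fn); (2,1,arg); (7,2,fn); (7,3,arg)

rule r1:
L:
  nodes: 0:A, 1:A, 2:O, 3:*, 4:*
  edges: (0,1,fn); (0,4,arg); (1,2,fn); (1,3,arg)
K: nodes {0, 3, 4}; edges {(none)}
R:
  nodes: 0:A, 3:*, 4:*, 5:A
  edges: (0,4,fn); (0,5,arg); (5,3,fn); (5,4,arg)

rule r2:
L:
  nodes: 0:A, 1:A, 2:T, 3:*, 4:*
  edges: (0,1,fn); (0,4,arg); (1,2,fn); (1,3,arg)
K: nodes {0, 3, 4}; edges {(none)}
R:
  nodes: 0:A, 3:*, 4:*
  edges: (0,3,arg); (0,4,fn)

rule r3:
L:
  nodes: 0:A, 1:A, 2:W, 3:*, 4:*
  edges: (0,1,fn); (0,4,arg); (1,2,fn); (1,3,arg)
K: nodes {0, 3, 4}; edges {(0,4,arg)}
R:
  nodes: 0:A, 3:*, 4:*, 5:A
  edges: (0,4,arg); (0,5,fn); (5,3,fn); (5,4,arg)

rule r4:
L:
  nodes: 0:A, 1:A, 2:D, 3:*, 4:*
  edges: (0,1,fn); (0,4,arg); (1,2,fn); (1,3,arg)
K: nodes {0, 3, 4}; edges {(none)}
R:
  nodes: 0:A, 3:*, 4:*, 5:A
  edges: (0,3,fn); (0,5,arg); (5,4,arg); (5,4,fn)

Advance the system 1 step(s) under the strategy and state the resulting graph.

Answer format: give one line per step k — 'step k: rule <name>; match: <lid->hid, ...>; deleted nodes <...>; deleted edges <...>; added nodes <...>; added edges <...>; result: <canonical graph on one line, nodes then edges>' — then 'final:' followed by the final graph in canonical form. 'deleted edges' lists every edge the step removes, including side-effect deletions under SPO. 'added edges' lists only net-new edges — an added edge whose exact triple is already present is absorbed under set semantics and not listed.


step 1: rule r3; match: 0->7, 1->2, 2->0, 3->1, 4->3; deleted nodes 0, 2; deleted edges (2,0,fn); (2,1,arg); (7,2,fn); added nodes 8; added edges (7,8,fn); (8,1,fn); (8,3,arg); result: nodes: 1:W, 3:O, 7:A, 8:A edges: (7,3,arg); (7,8,fn); (8,1,fn); (8,3,arg)
final:
nodes: 1:W, 3:O, 7:A, 8:A
edges: (7,3,arg); (7,8,fn); (8,1,fn); (8,3,arg)


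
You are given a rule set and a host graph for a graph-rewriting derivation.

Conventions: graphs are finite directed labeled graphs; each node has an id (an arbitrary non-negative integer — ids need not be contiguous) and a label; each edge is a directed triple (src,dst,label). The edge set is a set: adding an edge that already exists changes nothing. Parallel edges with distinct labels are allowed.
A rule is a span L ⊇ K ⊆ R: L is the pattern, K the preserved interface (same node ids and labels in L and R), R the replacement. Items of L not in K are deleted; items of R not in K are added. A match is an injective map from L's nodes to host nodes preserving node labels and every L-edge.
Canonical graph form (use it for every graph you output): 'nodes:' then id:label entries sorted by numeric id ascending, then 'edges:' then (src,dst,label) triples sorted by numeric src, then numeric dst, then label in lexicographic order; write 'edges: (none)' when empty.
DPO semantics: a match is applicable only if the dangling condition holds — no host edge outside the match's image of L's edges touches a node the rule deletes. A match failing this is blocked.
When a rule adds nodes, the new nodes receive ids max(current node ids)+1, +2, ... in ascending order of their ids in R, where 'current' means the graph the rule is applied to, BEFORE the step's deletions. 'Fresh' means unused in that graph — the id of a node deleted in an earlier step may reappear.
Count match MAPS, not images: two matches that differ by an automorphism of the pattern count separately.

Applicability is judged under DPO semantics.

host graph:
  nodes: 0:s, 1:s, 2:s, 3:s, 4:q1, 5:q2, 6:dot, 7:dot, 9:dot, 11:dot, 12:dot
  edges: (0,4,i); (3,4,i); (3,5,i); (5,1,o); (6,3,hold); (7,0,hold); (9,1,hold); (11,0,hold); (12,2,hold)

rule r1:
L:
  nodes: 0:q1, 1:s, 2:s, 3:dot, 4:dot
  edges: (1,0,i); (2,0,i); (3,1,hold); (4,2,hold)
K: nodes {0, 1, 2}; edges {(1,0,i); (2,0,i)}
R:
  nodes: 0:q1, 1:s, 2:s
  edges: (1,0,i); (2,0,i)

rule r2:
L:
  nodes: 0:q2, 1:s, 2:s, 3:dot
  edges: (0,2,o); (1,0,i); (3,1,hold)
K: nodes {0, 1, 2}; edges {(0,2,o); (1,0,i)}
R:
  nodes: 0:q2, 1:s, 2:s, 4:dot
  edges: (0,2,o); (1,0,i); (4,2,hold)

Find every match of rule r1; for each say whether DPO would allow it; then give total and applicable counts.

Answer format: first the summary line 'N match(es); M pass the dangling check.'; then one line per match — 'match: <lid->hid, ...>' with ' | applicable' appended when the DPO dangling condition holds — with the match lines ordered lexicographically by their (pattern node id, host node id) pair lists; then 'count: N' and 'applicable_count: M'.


4 match(es); 4 pass the dangling check.
match: 0->4, 1->0, 2->3, 3->7, 4->6 | applicable
match: 0->4, 1->0, 2->3, 3->11, 4->6 | applicable
match: 0->4, 1->3, 2->0, 3->6, 4->7 | applicable
match: 0->4, 1->3, 2->0, 3->6, 4->11 | applicable
count: 4
applicable_count: 4


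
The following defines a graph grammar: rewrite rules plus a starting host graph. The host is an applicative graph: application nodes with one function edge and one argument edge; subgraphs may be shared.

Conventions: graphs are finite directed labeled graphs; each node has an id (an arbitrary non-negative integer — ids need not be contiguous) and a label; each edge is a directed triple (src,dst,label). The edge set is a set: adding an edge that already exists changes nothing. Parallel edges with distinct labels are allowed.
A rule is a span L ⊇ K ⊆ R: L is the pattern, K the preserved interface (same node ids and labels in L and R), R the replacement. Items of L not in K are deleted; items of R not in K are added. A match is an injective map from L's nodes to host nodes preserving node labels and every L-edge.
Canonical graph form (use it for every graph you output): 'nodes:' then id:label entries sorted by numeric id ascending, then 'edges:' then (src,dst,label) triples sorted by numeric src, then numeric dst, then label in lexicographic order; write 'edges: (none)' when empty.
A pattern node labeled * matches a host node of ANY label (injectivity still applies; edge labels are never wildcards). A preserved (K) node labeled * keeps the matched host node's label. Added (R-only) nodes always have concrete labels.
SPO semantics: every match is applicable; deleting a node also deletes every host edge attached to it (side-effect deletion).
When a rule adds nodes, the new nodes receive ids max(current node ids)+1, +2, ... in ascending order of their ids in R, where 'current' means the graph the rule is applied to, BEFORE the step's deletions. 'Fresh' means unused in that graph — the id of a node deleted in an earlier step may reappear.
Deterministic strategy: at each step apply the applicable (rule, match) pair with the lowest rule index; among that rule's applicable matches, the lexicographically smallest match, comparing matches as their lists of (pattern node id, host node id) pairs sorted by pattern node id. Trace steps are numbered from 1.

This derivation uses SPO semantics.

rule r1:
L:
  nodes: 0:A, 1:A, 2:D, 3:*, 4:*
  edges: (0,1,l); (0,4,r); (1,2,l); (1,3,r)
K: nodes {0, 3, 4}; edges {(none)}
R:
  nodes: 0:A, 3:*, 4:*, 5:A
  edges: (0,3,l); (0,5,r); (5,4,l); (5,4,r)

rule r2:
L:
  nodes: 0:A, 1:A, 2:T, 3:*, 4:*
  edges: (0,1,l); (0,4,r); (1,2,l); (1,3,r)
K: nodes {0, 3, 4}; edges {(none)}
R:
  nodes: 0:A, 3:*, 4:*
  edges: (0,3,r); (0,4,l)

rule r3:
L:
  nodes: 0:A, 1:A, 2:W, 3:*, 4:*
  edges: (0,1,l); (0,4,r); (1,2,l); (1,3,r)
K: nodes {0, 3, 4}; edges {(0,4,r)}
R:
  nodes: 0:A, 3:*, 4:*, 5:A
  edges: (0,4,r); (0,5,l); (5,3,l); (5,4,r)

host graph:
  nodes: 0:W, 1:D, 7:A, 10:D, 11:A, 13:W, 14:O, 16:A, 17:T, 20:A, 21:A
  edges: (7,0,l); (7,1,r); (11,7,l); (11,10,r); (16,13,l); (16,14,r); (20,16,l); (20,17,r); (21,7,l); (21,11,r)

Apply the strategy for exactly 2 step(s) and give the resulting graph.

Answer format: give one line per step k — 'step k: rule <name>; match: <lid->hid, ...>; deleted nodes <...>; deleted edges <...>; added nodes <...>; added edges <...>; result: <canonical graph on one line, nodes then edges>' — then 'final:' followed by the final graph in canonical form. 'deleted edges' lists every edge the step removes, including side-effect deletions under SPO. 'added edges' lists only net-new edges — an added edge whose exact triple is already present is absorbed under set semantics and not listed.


step 1: rule r3; match: 0->11, 1->7, 2->0, 3->1, 4->10; deleted nodes 0, 7; deleted edges (7,0,l); (7,1,r); (11,7,l); (21,7,l); added nodes 22; added edges (11,22,l); (22,1,l); (22,10,r); result: nodes: 1:D, 10:D, 11:A, 13:W, 14:O, 16:A, 17:T, 20:A, 21:A, 22:A edges: (11,10,r); (11,22,l); (16,13,l); (16,14,r); (20,16,l); (20,17,r); (21,11,r); (22,1,l); (22,10,r)
step 2: rule r3; match: 0->20, 1->16, 2->13, 3->14, 4->17; deleted nodes 13, 16; deleted edges (16,13,l); (16,14,r); (20,16,l); added nodes 23; added edges (20,23,l); (23,14,l); (23,17,r); result: nodes: 1:D, 10:D, 11:A, 14:O, 17:T, 20:A, 21:A, 22:A, 23:A edges: (11,10,r); (11,22,l); (20,17,r); (20,23,l); (21,11,r); (22,1,l); (22,10,r); (23,14,l); (23,17,r)
final:
nodes: 1:D, 10:D, 11:A, 14:O, 17:T, 20:A, 21:A, 22:A, 23:A
edges: (11,10,r); (11,22,l); (20,17,r); (20,23,l); (21,11,r); (22,1,l); (22,10,r); (23,14,l); (23,17,r)


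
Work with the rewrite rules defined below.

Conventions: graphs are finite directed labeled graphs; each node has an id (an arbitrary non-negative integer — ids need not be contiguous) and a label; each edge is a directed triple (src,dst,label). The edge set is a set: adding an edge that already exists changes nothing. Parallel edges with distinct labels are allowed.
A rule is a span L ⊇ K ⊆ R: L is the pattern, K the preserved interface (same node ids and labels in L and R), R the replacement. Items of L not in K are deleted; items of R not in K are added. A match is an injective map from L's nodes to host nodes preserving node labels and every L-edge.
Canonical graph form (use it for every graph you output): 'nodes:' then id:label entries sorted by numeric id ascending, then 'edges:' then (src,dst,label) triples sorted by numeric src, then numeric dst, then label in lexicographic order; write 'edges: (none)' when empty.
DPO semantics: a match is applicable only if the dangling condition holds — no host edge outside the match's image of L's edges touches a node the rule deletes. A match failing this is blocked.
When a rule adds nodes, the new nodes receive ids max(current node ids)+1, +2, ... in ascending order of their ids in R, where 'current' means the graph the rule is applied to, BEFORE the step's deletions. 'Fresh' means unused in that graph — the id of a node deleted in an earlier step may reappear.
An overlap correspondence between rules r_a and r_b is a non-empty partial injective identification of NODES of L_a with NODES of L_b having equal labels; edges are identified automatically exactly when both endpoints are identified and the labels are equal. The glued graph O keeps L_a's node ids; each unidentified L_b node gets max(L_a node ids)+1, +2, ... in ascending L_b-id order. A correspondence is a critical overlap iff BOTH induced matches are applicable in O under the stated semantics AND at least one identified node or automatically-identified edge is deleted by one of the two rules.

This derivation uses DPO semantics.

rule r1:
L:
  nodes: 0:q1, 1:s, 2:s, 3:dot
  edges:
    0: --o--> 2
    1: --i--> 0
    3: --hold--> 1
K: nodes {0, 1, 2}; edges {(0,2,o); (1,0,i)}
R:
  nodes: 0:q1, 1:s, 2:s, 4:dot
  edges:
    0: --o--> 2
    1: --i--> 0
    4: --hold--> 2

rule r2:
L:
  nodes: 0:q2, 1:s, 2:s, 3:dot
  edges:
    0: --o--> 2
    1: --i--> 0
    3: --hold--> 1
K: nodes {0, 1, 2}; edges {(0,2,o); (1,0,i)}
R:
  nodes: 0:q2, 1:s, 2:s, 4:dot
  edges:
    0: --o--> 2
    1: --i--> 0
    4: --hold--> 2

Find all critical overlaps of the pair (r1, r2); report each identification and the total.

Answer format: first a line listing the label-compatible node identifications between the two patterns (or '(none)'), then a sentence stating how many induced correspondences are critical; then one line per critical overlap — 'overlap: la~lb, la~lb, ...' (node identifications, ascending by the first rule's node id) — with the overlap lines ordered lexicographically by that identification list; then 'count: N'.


label-compatible node identifications between L(r1) and L(r2): 1~1, 1~2, 2~1, 2~2, 3~3
2 of the induced correspondences are critical overlaps of r1 and r2.
overlap: 1~1, 2~2, 3~3
overlap: 1~1, 3~3
count: 2


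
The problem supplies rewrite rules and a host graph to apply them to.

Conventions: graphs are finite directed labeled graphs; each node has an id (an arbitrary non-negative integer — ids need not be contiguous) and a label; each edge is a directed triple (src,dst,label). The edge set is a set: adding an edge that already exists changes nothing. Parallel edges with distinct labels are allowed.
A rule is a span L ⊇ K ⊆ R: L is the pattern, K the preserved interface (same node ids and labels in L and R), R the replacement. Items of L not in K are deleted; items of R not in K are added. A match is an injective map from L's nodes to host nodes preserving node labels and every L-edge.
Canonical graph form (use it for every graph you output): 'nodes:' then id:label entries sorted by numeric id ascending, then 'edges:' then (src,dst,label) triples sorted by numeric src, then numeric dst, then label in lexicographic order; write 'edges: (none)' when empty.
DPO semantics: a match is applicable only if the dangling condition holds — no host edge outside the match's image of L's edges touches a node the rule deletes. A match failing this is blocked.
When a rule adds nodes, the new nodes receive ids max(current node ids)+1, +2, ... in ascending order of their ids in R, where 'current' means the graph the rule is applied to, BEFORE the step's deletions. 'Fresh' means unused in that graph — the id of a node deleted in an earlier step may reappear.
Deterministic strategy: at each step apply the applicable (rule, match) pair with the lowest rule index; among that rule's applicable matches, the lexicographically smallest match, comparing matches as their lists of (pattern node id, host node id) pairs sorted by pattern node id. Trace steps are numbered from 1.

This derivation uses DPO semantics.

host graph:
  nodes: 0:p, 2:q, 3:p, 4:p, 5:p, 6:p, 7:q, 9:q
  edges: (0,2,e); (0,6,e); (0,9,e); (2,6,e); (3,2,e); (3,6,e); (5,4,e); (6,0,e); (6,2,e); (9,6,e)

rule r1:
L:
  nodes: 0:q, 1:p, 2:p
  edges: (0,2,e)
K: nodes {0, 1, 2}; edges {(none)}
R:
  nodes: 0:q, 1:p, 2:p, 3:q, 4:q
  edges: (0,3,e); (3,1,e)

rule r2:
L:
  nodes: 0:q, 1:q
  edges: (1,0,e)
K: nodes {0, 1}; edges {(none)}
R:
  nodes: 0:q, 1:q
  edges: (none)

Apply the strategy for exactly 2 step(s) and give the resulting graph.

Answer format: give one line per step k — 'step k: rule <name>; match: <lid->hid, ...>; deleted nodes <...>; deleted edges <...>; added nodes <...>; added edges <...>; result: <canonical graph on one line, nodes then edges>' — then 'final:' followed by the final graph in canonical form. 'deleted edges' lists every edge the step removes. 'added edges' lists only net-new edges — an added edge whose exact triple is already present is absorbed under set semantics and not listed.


step 1: rule r1; match: 0->2, 1->0, 2->6; deleted nodes (none); deleted edges (2,6,e); added nodes 10, 11; added edges (2,10,e); (10,0,e); result: nodes: 0:p, 2:q, 3:p, 4:p, 5:p, 6:p, 7:q, 9:q, 10:q, 11:q edges: (0,2,e); (0,6,e); (0,9,e); (2,10,e); (3,2,e); (3,6,e); (5,4,e); (6,0,e); (6,2,e); (9,6,e); (10,0,e)
step 2: rule r1; match: 0->9, 1->0, 2->6; deleted nodes (none); deleted edges (9,6,e); added nodes 12, 13; added edges (9,12,e); (12,0,e); result: nodes: 0:p, 2:q, 3:p, 4:p, 5:p, 6:p, 7:q, 9:q, 10:q, 11:q, 12:q, 13:q edges: (0,2,e); (0,6,e); (0,9,e); (2,10,e); (3,2,e); (3,6,e); (5,4,e); (6,0,e); (6,2,e); (9,12,e); (10,0,e); (12,0,e)
final:
nodes: 0:p, 2:q, 3:p, 4:p, 5:p, 6:p, 7:q, 9:q, 10:q, 11:q, 12:q, 13:q
edges: (0,2,e); (0,6,e); (0,9,e); (2,10,e); (3,2,e); (3,6,e); (5,4,e); (6,0,e); (6,2,e); (9,12,e); (10,0,e); (12,0,e)


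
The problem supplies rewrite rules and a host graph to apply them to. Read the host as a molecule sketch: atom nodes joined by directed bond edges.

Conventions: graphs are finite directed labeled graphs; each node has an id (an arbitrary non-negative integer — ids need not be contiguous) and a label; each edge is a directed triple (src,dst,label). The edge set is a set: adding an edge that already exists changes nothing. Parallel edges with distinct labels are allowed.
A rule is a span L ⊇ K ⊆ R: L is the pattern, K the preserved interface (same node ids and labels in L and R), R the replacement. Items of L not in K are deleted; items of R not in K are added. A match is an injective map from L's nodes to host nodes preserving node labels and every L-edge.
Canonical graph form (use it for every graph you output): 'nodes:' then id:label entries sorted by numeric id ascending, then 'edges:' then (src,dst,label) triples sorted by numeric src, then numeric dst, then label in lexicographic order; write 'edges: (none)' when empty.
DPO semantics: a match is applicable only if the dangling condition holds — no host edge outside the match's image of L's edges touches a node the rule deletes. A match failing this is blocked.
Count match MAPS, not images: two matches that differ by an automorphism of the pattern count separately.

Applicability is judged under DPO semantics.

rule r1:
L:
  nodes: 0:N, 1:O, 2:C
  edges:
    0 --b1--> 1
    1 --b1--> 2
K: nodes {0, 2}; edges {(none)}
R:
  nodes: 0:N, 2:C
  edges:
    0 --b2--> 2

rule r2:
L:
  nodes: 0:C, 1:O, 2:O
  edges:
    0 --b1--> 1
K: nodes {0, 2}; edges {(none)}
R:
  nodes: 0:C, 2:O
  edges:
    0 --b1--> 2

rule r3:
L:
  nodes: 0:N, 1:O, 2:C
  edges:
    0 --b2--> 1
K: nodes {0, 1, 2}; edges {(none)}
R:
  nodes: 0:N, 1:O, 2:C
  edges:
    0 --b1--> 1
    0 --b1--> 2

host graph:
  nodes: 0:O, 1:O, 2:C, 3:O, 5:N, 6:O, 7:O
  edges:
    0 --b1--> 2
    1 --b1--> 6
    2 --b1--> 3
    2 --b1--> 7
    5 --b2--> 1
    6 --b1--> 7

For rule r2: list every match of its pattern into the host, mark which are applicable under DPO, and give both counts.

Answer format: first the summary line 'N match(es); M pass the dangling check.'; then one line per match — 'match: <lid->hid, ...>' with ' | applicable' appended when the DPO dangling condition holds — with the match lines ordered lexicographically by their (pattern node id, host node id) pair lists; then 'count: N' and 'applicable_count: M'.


8 match(es); 4 pass the dangling check.
match: 0->2, 1->3, 2->0 | applicable
match: 0->2, 1->3, 2->1 | applicable
match: 0->2, 1->3, 2->6 | applicable
match: 0->2, 1->3, 2->7 | applicable
match: 0->2, 1->7, 2->0
match: 0->2, 1->7, 2->1
match: 0->2, 1->7, 2->3
match: 0->2, 1->7, 2->6
count: 8
applicable_count: 4


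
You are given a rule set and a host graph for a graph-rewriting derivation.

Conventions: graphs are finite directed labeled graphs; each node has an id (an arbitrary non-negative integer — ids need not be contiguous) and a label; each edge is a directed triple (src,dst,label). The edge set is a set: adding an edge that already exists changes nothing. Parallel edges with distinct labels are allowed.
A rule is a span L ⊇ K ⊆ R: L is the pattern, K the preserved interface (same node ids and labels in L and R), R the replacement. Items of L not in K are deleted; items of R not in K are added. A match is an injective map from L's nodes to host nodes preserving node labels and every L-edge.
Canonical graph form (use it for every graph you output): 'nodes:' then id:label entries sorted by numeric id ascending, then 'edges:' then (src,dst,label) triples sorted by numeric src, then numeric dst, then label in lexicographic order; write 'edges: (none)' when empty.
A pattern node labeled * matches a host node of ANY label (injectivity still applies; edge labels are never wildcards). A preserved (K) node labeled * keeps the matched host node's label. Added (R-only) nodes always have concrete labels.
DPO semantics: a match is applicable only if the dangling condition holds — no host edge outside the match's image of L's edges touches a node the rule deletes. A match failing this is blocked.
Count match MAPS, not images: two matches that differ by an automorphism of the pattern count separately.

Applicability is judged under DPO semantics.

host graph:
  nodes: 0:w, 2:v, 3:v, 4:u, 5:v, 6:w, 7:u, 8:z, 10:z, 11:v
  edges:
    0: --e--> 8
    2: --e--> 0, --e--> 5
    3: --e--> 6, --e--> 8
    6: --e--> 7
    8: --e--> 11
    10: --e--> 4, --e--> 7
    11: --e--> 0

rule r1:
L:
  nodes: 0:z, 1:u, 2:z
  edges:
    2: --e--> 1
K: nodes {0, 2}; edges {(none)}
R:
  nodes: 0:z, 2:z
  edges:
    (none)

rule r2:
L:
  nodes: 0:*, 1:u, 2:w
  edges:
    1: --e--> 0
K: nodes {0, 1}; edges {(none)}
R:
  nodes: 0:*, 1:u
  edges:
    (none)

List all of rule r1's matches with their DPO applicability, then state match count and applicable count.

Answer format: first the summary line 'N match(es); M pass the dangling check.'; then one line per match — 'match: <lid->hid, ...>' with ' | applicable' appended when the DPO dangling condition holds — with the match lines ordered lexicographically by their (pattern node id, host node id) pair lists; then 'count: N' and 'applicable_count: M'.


2 match(es); 1 pass the dangling check.
match: 0->8, 1->4, 2->10 | applicable
match: 0->8, 1->7, 2->10
count: 2
applicable_count: 1


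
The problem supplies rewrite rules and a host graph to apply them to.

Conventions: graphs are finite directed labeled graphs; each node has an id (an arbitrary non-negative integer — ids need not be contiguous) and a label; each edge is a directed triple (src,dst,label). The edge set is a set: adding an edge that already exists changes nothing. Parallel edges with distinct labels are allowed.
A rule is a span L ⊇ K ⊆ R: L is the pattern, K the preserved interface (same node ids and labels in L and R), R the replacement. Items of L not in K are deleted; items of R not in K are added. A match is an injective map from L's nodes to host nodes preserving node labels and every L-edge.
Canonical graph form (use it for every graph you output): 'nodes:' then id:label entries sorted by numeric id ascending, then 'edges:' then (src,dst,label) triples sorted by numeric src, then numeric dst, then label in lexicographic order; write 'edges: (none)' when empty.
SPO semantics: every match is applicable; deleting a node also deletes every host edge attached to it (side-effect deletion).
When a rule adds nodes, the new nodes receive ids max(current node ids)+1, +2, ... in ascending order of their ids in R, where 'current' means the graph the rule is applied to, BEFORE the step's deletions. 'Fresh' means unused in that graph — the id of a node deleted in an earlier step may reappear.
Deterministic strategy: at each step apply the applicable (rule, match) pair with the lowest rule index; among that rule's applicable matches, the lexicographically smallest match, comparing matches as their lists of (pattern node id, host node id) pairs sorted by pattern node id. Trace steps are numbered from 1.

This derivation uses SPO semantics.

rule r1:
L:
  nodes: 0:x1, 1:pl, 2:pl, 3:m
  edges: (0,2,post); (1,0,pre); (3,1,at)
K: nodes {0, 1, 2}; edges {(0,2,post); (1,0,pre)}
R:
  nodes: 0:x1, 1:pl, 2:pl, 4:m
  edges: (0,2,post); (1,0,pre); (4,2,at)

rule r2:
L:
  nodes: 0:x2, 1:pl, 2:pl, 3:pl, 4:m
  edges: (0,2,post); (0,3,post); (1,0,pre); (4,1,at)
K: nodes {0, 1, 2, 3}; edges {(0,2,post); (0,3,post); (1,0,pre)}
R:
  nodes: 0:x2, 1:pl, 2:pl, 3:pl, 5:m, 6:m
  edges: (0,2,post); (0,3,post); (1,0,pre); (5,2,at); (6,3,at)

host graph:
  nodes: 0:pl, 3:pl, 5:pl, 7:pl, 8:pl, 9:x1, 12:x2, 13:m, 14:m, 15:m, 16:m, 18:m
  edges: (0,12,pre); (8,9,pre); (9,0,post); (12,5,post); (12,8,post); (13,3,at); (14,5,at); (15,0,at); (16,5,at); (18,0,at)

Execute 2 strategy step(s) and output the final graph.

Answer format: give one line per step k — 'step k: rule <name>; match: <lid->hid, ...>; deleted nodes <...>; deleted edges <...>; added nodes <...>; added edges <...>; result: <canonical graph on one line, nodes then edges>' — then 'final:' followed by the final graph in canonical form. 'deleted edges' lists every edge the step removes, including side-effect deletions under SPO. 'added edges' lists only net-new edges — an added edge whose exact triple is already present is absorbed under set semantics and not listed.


step 1: rule r2; match: 0->12, 1->0, 2->5, 3->8, 4->15; deleted nodes 15; deleted edges (15,0,at); added nodes 19, 20; added edges (19,5,at); (20,8,at); result: nodes: 0:pl, 3:pl, 5:pl, 7:pl, 8:pl, 9:x1, 12:x2, 13:m, 14:m, 16:m, 18:m, 19:m, 20:m edges: (0,12,pre); (8,9,pre); (9,0,post); (12,5,post); (12,8,post); (13,3,at); (14,5,at); (16,5,at); (18,0,at); (19,5,at); (20,8,at)
step 2: rule r1; match: 0->9, 1->8, 2->0, 3->20; deleted nodes 20; deleted edges (20,8,at); added nodes 21; added edges (21,0,at); result: nodes: 0:pl, 3:pl, 5:pl, 7:pl, 8:pl, 9:x1, 12:x2, 13:m, 14:m, 16:m, 18:m, 19:m, 21:m edges: (0,12,pre); (8,9,pre); (9,0,post); (12,5,post); (12,8,post); (13,3,at); (14,5,at); (16,5,at); (18,0,at); (19,5,at); (21,0,at)
final:
nodes: 0:pl, 3:pl, 5:pl, 7:pl, 8:pl, 9:x1, 12:x2, 13:m, 14:m, 16:m, 18:m, 19:m, 21:m
edges: (0,12,pre); (8,9,pre); (9,0,post); (12,5,post); (12,8,post); (13,3,at); (14,5,at); (16,5,at); (18,0,at); (19,5,at); (21,0,at)


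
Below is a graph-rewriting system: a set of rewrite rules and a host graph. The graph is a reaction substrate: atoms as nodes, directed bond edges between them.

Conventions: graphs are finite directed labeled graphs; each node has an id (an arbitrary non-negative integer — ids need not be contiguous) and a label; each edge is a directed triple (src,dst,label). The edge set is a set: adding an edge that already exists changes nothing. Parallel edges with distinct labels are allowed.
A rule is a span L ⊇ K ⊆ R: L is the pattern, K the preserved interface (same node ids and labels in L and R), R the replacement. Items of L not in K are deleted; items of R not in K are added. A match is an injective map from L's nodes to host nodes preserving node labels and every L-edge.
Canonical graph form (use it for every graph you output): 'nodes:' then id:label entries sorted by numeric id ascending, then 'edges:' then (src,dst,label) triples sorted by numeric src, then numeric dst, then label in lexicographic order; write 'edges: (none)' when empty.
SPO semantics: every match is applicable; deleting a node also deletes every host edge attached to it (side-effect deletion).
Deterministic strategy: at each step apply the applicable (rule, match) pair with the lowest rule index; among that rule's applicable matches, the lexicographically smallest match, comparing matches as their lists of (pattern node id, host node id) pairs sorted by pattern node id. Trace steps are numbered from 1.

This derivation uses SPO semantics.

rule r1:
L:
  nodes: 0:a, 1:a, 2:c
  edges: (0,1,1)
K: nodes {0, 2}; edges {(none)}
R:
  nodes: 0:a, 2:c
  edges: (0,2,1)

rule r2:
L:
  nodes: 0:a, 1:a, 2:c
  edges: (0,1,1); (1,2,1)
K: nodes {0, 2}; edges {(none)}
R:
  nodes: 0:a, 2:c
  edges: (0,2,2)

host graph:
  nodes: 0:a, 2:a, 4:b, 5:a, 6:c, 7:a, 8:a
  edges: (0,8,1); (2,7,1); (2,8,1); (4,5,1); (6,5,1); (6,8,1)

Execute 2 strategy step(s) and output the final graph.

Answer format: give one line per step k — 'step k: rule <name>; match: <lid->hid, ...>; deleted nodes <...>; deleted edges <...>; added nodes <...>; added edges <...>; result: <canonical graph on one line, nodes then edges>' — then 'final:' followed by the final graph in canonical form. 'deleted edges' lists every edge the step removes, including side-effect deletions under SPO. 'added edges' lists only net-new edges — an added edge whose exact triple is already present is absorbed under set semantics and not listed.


step 1: rule r1; match: 0->0, 1->8, 2->6; deleted nodes 8; deleted edges (0,8,1); (2,8,1); (6,8,1); added nodes (none); added edges (0,6,1); result: nodes: 0:a, 2:a, 4:b, 5:a, 6:c, 7:a edges: (0,6,1); (2,7,1); (4,5,1); (6,5,1)
step 2: rule r1; match: 0->2, 1->7, 2->6; deleted nodes 7; deleted edges (2,7,1); added nodes (none); added edges (2,6,1); result: nodes: 0:a, 2:a, 4:b, 5:a, 6:c edges: (0,6,1); (2,6,1); (4,5,1); (6,5,1)
final:
nodes: 0:a, 2:a, 4:b, 5:a, 6:c
edges: (0,6,1); (2,6,1); (4,5,1); (6,5,1)


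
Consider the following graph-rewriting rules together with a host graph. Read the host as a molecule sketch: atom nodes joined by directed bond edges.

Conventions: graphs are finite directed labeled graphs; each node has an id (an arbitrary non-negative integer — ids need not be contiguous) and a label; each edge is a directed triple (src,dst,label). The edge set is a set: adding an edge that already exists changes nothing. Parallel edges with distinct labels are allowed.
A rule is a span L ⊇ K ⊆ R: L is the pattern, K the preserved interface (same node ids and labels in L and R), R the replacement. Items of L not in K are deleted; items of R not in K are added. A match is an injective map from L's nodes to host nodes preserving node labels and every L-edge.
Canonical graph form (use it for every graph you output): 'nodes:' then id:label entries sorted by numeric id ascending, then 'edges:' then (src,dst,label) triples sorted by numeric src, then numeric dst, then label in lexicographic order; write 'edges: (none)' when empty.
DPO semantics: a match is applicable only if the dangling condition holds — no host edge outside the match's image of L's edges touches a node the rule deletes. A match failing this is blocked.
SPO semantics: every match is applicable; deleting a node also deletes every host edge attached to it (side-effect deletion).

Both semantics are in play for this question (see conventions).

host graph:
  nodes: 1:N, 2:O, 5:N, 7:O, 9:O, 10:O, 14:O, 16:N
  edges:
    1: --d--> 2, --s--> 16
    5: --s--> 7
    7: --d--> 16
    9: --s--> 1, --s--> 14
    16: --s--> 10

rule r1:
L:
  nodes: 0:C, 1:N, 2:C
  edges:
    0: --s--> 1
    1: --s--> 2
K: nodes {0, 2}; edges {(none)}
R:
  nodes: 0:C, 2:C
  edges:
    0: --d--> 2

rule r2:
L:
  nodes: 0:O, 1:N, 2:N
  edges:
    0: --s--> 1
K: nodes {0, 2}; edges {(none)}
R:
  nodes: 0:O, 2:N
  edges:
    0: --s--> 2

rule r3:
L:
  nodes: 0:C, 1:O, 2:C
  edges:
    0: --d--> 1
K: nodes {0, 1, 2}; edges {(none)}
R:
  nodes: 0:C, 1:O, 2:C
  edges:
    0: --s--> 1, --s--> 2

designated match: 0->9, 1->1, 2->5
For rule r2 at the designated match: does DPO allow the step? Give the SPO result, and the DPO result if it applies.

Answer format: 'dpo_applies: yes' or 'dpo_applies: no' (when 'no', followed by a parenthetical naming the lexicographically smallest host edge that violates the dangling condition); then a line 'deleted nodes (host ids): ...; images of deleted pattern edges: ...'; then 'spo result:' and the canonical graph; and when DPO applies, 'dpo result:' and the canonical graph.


dpo_applies: no
(the rule deletes node 1, which keeps host edge (1,2,d) outside the match image — the dangling condition fails, DPO blocks; SPO proceeds and side-deletes such edges)
deleted nodes (host ids): 1; images of deleted pattern edges: (9,1,s)
spo result:
nodes: 2:O, 5:N, 7:O, 9:O, 10:O, 14:O, 16:N
edges: (5,7,s); (7,16,d); (9,5,s); (9,14,s); (16,10,s)
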